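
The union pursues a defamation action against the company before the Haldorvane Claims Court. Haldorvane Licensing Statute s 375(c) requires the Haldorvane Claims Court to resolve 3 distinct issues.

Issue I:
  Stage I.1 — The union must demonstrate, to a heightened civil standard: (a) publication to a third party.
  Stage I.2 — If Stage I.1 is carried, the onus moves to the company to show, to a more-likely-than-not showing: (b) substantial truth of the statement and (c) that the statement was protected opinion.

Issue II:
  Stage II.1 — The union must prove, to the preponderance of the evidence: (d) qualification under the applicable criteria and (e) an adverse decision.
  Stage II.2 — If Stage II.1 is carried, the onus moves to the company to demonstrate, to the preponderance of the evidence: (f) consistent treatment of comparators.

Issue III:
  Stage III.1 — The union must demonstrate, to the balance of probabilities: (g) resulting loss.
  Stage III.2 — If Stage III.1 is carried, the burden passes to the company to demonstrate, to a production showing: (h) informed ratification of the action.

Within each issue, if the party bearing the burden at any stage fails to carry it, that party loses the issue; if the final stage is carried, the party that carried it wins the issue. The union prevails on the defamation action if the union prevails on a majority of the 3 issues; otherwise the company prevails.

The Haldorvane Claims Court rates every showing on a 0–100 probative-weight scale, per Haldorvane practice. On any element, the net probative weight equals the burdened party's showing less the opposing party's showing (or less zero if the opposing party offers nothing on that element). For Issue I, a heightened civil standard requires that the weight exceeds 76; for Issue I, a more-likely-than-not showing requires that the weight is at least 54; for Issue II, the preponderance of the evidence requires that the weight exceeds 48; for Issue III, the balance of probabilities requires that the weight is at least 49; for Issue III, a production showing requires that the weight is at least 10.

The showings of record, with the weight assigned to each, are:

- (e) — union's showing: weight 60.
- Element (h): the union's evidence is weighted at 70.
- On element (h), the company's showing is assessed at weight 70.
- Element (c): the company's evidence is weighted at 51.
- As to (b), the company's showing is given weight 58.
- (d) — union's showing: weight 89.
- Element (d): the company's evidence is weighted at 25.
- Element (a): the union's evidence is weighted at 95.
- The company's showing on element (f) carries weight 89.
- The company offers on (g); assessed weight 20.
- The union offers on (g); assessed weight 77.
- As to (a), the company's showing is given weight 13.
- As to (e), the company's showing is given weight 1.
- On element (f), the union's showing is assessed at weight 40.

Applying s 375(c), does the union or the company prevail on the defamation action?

— Issue I —
Stage I.1 — burden on union; standard: a heightened civil standard (weight exceeds 76).
    (a): 95 − 13 = 82 > 76 [met]
  All elements met. The burden passes to the company.
Stage I.2 — burden on company; standard: a more-likely-than-not showing (weight is at least 54).
    (b): 58 ≥ 54 [met]
    (c): 51 < 54 [not met]
  Not every element is met, so the company fails to carry Stage I.2.
So the union prevails on this issue.
— Issue II —
Stage II.1 (union, the preponderance of the evidence, weight exceeds 48): (d) net 89−25=64 > 48 — meets; (e) net 60−1=59 > 48 — meets.
  The union carries Stage II.1; the company now bears the burden.
Stage II.2 (company, the preponderance of the evidence, weight exceeds 48): (f) net 89−40=49 > 48 — meets.
  All elements met at the final stage.
Every stage carried; the company prevails on this issue.
— Issue III —
Stage III.1 (union, the balance of probabilities, weight is at least 49): (g) net 77−20=57 ≥ 49 — meets.
  Stage III.1 carried; the burden shifts to the company.
Stage III.2 (company, a production showing, weight is at least 10): (h) net 70−70=0 < 10 — fails.
  Stage III.2 not carried; the company fails its burden.
So the union prevails on this issue.
Per-issue: Issue I → union; Issue II → company; Issue III → union. The union must prevail on a majority of issues; overall, the union prevails.

union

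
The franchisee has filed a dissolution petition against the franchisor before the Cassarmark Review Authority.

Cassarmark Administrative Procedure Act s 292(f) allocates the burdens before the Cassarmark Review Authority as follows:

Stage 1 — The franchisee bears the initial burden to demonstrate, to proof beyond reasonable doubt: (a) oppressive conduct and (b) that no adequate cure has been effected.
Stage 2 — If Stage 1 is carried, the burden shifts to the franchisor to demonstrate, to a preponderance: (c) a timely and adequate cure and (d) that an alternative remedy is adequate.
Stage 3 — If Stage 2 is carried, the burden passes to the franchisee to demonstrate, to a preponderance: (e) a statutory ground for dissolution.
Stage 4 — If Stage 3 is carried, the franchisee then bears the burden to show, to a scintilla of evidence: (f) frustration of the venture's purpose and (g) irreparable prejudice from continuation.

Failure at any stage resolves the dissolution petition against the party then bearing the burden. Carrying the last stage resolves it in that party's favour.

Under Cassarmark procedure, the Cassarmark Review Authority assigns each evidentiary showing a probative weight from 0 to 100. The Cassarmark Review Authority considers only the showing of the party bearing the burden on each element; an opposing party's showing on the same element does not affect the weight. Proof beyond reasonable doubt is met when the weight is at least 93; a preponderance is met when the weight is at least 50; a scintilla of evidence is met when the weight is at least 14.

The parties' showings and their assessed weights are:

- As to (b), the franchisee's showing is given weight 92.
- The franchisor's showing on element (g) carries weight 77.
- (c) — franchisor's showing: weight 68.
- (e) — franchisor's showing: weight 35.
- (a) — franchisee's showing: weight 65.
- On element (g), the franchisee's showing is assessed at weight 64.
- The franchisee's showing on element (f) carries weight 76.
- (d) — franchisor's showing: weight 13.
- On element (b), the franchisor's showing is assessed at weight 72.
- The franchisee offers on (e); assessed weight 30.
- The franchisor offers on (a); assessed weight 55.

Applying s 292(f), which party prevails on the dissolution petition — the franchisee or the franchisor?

At Stage 1 the franchisee must meet proof beyond reasonable doubt (weight is at least 93): on (a) the weight is 65 (the franchisor's 55 is given no effect), which does not reach 93, so (a) does not meet the standard; on (b) the weight is 92 (the franchisor's 72 is given no effect), < 93, so (b) does not meet the standard.
  Not every element is met, so the franchisee fails to carry Stage 1.
The franchisor prevails.

franchisor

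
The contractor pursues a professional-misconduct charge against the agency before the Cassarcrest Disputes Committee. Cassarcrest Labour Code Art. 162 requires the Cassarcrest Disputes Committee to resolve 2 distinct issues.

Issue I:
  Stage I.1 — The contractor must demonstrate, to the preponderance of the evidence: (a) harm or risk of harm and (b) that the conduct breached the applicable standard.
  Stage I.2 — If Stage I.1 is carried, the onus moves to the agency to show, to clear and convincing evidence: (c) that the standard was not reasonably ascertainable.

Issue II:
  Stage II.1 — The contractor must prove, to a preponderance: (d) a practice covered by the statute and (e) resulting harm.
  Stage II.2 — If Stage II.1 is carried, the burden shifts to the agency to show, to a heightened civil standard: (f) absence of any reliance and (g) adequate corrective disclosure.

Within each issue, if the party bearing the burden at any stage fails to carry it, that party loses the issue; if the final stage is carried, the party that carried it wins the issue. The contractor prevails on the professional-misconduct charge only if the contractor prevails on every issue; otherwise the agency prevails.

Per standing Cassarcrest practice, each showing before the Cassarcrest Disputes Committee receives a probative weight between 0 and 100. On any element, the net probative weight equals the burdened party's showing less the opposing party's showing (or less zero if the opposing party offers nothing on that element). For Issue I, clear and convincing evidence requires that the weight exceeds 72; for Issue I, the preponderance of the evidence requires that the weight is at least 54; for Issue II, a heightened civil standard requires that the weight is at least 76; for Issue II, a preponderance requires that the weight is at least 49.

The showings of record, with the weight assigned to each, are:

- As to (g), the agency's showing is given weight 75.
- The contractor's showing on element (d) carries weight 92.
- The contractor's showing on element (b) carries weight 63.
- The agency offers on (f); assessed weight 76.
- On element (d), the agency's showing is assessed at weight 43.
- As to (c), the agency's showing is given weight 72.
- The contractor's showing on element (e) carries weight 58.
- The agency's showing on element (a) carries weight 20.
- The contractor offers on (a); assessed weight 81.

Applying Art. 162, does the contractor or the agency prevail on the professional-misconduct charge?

— Issue I —
At Stage I.1 the contractor must meet the preponderance of the evidence (weight is at least 54): on (a) the weight is 81 less the opposing 20 gives net 61, which does reach 54, so (a) meets the standard; on (b) the weight is 63, which does reach 54, so (b) meets the standard.
  All elements met. The burden passes to the agency.
At Stage I.2 the agency must meet clear and convincing evidence (weight exceeds 72): on (c) the weight is 72, which does not exceed 72, so (c) does not meet the standard.
  Stage I.2 not carried; the agency fails its burden.
The contractor prevails on this issue.
— Issue II —
At Stage II.1 the contractor must meet a preponderance (weight is at least 49): on (d) the weight is 92 less the opposing 43 gives net 49, ≥ 49, so (d) meets the standard; on (e) the weight is 58, ≥ 49, so (e) meets the standard.
  The contractor carries Stage II.1; the agency now bears the burden.
At Stage II.2 the agency must meet a heightened civil standard (weight is at least 76): on (f) the weight is 76, which does reach 76, so (f) meets the standard; on (g) the weight is 75, which does not reach 76, so (g) does not meet the standard.
  The agency does not carry Stage II.2.
The contractor prevails on this issue.
Per-issue: Issue I → contractor; Issue II → contractor. The contractor must prevail on every issue; overall, the contractor prevails.

contractor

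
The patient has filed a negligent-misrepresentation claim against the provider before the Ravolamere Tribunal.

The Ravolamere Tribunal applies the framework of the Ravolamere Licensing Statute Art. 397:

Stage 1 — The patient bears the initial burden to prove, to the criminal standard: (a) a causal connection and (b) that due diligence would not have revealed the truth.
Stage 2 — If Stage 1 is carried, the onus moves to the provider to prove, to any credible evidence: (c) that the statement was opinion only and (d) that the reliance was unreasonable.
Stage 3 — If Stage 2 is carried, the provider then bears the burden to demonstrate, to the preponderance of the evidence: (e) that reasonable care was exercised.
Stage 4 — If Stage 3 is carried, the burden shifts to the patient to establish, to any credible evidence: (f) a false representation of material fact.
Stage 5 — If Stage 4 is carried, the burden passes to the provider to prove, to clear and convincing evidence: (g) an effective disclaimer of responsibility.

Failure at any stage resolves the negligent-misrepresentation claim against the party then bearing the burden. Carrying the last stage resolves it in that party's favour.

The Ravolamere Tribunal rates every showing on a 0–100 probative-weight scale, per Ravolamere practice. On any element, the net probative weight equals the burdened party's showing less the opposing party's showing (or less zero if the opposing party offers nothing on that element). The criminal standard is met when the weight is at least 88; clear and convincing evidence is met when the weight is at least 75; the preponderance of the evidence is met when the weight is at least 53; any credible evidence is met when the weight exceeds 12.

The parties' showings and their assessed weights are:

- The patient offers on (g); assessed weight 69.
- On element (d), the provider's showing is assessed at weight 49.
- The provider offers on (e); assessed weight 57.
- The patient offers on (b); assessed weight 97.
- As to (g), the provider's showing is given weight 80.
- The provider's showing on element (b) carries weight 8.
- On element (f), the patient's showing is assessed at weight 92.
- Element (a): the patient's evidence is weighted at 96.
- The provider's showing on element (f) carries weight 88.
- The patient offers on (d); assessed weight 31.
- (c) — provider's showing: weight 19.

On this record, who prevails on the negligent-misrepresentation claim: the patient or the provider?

At Stage 1 the patient must meet the criminal standard (weight is at least 88): on (a) the weight is 96, ≥ 88, so (a) meets the standard; on (b) the weight is 97 less the opposing 8 gives net 89, which does reach 88, so (b) meets the standard.
  The patient carries Stage 1; the provider now bears the burden.
At Stage 2 the provider must meet any credible evidence (weight exceeds 12): on (c) the weight is 19, which does exceed 12, so (c) meets the standard; on (d) the weight is 49 less the opposing 31 gives net 18, > 12, so (d) meets the standard.
  All elements met. The provider retains the burden for Stage 3.
At Stage 3 the provider must meet the preponderance of the evidence (weight is at least 53): on (e) the weight is 57, ≥ 53, so (e) meets the standard.
  Stage 3 is satisfied; the onus moves to the patient.
At Stage 4 the patient must meet any credible evidence (weight exceeds 12): on (f) the weight is 92 less the opposing 88 gives net 4, ≤ 12, so (f) does not meet the standard.
  Stage 4 not carried; the patient fails its burden.
The provider prevails.

provider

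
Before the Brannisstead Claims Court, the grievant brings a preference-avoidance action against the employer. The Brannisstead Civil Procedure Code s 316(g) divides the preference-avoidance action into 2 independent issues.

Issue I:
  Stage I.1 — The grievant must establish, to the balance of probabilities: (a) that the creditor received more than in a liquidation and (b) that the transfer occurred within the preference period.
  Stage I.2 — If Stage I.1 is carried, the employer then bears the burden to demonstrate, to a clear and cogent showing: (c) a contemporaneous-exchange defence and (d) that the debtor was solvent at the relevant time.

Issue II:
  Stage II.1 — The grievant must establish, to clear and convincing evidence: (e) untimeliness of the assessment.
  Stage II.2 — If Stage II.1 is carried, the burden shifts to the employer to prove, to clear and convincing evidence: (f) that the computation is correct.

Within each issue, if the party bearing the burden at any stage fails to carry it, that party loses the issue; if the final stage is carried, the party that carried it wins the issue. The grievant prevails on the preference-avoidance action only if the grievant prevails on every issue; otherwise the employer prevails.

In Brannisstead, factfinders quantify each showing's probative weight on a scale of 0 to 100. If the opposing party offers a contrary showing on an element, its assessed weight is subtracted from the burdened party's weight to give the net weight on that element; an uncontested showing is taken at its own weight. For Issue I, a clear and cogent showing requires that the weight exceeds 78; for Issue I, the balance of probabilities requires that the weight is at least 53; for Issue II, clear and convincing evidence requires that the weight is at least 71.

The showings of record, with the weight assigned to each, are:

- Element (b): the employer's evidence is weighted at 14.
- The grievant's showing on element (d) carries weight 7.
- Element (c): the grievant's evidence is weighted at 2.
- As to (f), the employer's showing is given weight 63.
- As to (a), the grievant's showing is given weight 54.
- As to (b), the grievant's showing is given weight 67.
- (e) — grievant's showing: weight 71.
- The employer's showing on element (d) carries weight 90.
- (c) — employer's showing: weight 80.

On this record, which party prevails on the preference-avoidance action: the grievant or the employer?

— Issue I —
Stage I.1 — burden on grievant; standard: the balance of probabilities (weight is at least 53).
    (a): 54 ≥ 53 [met]
    (b): 67 − 14 = 53 ≥ 53 [met]
  Stage I.1 carried; the burden shifts to the employer.
Stage I.2 — burden on employer; standard: a clear and cogent showing (weight exceeds 78).
    (c): 80 − 2 = 78 ≤ 78 [not met]
    (d): 90 − 7 = 83 > 78 [met]
  The employer does not carry Stage I.2.
The analysis ends at Stage I.2; the grievant prevails on this issue.
— Issue II —
At Stage II.1 the grievant must meet clear and convincing evidence (weight is at least 71): on (e) the weight is 71, which does reach 71, so (e) meets the standard.
  All elements met. The burden passes to the employer.
At Stage II.2 the employer must meet clear and convincing evidence (weight is at least 71): on (f) the weight is 63, < 71, so (f) does not meet the standard.
  The employer does not carry Stage II.2.
The analysis ends at Stage II.2; the grievant prevails on this issue.
Per-issue: Issue I → grievant; Issue II → grievant. The grievant must prevail on every issue; overall, the grievant prevails.

grievant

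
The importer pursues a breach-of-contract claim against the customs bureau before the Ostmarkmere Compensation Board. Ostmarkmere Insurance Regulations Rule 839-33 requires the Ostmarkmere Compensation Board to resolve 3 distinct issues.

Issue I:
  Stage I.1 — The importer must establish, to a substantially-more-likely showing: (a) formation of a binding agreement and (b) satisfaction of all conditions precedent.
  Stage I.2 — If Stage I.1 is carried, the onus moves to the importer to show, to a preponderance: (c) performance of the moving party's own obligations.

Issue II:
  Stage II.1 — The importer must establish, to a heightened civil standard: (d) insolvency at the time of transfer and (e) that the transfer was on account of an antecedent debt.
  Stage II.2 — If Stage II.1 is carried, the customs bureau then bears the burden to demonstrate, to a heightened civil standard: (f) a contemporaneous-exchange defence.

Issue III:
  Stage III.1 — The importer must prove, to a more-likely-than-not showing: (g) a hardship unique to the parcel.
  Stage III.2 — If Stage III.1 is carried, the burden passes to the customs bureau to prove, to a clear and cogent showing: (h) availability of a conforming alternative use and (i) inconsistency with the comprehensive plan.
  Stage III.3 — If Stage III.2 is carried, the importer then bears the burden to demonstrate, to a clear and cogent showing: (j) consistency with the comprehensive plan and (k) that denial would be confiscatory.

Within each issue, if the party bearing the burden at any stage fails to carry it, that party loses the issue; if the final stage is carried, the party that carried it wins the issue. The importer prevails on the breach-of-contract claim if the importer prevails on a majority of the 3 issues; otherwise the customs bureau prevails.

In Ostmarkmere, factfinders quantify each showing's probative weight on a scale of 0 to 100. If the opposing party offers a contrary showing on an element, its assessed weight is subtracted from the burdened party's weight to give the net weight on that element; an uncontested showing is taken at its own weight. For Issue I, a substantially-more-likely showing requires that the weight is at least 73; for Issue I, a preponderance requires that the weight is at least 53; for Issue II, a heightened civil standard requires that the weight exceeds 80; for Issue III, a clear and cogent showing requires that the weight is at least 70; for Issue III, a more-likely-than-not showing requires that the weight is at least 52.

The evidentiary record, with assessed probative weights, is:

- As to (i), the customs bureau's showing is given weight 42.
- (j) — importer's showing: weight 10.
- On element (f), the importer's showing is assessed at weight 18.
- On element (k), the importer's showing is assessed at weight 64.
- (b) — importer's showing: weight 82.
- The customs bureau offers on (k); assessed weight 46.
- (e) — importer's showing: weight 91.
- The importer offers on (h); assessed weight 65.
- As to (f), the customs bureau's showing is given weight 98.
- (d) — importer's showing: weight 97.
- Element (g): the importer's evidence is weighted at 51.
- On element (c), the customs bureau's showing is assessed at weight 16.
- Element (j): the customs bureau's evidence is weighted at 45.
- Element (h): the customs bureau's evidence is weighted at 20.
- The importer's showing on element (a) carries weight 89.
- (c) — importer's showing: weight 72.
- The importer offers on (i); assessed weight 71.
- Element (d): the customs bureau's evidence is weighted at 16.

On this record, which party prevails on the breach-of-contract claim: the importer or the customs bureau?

— Issue I —
At Stage I.1 the importer must meet a substantially-more-likely showing (weight is at least 73): on (a) the weight is 89, which does reach 73, so (a) meets the standard; on (b) the weight is 82, ≥ 73, so (b) meets the standard.
  Stage I.1 is satisfied; the importer continues to bear the burden.
At Stage I.2 the importer must meet a preponderance (weight is at least 53): on (c) the weight is 72 less the opposing 16 gives net 56, ≥ 53, so (c) meets the standard.
  All elements met at the final stage.
All stages carried — the importer prevails on this issue.
— Issue II —
Stage II.1 — burden on importer; standard: a heightened civil standard (weight exceeds 80).
    (d): 97 − 16 = 81 > 80 [met]
    (e): 91 > 80 [met]
  All elements met. The burden passes to the customs bureau.
Stage II.2 — burden on customs bureau; standard: a heightened civil standard (weight exceeds 80).
    (f): 98 − 18 = 80 ≤ 80 [not met]
  Stage II.2 not carried; the customs bureau fails its burden.
The importer prevails on this issue.
— Issue III —
Stage III.1 (importer, a more-likely-than-not showing, weight is at least 52): (g) 51 < 52 — fails.
  Stage III.1 not carried; the importer fails its burden.
The customs bureau prevails on this issue.
Per-issue: Issue I → importer; Issue II → importer; Issue III → customs bureau. The importer must prevail on a majority of issues; overall, the importer prevails.

importer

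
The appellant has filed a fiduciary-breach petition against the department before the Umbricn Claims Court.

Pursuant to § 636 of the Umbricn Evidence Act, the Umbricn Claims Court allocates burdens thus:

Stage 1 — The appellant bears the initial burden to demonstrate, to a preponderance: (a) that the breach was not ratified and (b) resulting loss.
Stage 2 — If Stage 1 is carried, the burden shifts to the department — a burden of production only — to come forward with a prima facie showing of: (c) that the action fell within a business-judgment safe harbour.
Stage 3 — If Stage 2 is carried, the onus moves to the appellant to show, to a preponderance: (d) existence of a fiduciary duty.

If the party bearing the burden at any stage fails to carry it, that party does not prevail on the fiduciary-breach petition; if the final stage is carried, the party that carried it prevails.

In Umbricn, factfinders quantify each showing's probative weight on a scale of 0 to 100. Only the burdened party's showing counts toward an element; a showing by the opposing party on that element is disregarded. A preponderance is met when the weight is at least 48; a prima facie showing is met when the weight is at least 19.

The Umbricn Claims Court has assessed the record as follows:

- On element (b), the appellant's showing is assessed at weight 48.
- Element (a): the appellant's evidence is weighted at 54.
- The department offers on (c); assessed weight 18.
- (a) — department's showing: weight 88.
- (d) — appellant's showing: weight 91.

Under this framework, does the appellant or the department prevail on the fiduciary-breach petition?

Stage 1 — burden on appellant; standard: a preponderance (weight is at least 48).
    (a): 54 (department's 88 disregarded) ≥ 48 [met]
    (b): 48 ≥ 48 [met]
  The appellant carries Stage 1; the department now bears the burden.
Stage 2 — burden on department; standard: a prima facie showing (weight is at least 19).
    (c): 18 < 19 [not met]
  The department does not carry Stage 2.
So the appellant prevails.

appellant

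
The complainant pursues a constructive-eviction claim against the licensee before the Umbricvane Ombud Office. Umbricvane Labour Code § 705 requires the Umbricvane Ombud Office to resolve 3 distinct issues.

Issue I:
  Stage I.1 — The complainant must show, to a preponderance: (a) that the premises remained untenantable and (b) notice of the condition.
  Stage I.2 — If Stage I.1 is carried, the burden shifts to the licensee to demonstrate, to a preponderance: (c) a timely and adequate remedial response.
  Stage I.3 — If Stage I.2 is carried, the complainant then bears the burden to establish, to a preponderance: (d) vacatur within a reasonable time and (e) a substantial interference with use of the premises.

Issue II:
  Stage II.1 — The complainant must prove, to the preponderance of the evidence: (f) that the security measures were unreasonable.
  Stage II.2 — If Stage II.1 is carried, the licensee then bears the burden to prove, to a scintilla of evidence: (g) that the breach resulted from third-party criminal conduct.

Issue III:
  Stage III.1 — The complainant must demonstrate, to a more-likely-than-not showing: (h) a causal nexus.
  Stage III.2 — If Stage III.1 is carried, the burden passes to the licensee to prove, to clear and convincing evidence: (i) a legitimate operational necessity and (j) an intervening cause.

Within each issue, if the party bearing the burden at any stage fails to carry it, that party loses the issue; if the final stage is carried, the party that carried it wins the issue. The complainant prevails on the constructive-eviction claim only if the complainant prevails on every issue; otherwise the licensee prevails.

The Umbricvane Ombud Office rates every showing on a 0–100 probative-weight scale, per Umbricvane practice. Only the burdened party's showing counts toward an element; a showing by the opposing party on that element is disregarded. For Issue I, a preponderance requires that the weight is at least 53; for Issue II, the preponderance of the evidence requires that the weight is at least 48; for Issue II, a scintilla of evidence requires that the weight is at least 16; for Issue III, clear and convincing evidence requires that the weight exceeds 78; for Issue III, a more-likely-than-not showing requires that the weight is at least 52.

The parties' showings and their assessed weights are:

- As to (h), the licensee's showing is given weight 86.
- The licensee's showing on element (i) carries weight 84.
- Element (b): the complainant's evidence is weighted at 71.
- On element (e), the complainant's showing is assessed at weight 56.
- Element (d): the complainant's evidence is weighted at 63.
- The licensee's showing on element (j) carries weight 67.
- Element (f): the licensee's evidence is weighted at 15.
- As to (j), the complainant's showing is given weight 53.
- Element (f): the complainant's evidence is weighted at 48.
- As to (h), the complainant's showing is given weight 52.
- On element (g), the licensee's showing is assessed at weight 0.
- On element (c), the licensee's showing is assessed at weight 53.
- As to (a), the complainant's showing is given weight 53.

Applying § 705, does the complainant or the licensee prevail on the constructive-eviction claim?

— Issue I —
At Stage I.1 the complainant must meet a preponderance (weight is at least 53): on (a) the weight is 53, ≥ 53, so (a) meets the standard; on (b) the weight is 71, ≥ 53, so (b) meets the standard.
  Stage I.1 is satisfied; the onus moves to the licensee.
At Stage I.2 the licensee must meet a preponderance (weight is at least 53): on (c) the weight is 53, which does reach 53, so (c) meets the standard.
  The licensee carries Stage I.2; the complainant now bears the burden.
At Stage I.3 the complainant must meet a preponderance (weight is at least 53): on (d) the weight is 63, which does reach 53, so (d) meets the standard; on (e) the weight is 56, ≥ 53, so (e) meets the standard.
  Stage I.3 carried; the final stage is satisfied.
Every stage carried; the complainant prevails on this issue.
— Issue II —
Stage II.1 — burden on complainant; standard: the preponderance of the evidence (weight is at least 48).
    (f): 48 (licensee's 15 disregarded) ≥ 48 [met]
  The complainant carries Stage II.1; the licensee now bears the burden.
Stage II.2 — burden on licensee; standard: a scintilla of evidence (weight is at least 16).
    (g): 0 < 16 [not met]
  Not every element is met, so the licensee fails to carry Stage II.2.
The complainant prevails on this issue.
— Issue III —
At Stage III.1 the complainant must meet a more-likely-than-not showing (weight is at least 52): on (h) the weight is 52 (the licensee's 86 is given no effect), ≥ 52, so (h) meets the standard.
  Stage III.1 carried; the burden shifts to the licensee.
At Stage III.2 the licensee must meet clear and convincing evidence (weight exceeds 78): on (i) the weight is 84, > 78, so (i) meets the standard; on (j) the weight is 67 (the complainant's 53 is given no effect), ≤ 78, so (j) does not meet the standard.
  Not every element is met, so the licensee fails to carry Stage III.2.
So the complainant prevails on this issue.
Per-issue: Issue I → complainant; Issue II → complainant; Issue III → complainant. The complainant must prevail on every issue; overall, the complainant prevails.

complainant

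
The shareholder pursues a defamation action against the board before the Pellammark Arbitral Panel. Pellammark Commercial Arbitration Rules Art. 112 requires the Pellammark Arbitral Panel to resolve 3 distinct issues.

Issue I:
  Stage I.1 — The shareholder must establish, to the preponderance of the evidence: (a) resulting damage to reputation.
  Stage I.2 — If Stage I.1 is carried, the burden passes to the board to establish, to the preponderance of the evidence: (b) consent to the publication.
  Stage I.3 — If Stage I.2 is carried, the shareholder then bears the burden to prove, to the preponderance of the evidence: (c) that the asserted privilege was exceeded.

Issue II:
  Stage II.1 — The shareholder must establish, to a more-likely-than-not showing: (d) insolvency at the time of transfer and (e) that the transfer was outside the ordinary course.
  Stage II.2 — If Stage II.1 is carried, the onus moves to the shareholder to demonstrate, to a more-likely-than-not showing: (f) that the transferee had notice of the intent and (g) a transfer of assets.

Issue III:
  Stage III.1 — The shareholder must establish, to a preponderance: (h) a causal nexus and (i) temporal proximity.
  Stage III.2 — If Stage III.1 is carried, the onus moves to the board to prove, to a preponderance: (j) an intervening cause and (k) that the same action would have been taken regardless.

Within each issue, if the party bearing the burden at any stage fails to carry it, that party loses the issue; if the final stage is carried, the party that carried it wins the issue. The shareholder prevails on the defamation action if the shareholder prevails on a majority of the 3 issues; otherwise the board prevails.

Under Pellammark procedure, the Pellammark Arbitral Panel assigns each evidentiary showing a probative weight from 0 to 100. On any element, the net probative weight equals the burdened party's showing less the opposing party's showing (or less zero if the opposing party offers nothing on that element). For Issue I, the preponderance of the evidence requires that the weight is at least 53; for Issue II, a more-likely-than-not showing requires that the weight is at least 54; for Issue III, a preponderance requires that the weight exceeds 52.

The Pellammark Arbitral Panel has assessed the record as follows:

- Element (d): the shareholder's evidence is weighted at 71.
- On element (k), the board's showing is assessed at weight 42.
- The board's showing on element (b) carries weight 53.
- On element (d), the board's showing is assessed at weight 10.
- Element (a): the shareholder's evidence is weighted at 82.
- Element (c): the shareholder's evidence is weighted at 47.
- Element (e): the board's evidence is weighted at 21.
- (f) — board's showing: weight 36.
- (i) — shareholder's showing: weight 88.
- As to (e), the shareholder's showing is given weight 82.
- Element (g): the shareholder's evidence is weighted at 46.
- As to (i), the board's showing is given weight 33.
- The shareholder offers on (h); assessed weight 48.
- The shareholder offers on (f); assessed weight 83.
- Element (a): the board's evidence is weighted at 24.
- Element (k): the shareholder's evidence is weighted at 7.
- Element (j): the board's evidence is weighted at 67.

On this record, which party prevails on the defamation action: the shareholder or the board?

— Issue I —
Stage I.1 (shareholder, the preponderance of the evidence, weight is at least 53): (a) net 82−24=58 ≥ 53 — meets.
  The shareholder carries Stage I.1; the board now bears the burden.
Stage I.2 (board, the preponderance of the evidence, weight is at least 53): (b) 53 ≥ 53 — meets.
  All elements met. The burden passes to the shareholder.
Stage I.3 (shareholder, the preponderance of the evidence, weight is at least 53): (c) 47 < 53 — fails.
  The shareholder does not carry Stage I.3.
The board prevails on this issue.
— Issue II —
Stage II.1 (shareholder, a more-likely-than-not showing, weight is at least 54): (d) net 71−10=61 ≥ 54 — meets; (e) net 82−21=61 ≥ 54 — meets.
  Stage II.1 is satisfied; the shareholder continues to bear the burden.
Stage II.2 (shareholder, a more-likely-than-not showing, weight is at least 54): (f) net 83−36=47 < 54 — fails; (g) 46 < 54 — fails.
  Stage II.2 not carried; the shareholder fails its burden.
So the board prevails on this issue.
— Issue III —
Stage III.1 (shareholder, a preponderance, weight exceeds 52): (h) 48 ≤ 52 — fails; (i) net 88−33=55 > 52 — meets.
  Stage III.1 not carried; the shareholder fails its burden.
The board prevails on this issue.
Per-issue: Issue I → board; Issue II → board; Issue III → board. The shareholder must prevail on a majority of issues; overall, the board prevails.

board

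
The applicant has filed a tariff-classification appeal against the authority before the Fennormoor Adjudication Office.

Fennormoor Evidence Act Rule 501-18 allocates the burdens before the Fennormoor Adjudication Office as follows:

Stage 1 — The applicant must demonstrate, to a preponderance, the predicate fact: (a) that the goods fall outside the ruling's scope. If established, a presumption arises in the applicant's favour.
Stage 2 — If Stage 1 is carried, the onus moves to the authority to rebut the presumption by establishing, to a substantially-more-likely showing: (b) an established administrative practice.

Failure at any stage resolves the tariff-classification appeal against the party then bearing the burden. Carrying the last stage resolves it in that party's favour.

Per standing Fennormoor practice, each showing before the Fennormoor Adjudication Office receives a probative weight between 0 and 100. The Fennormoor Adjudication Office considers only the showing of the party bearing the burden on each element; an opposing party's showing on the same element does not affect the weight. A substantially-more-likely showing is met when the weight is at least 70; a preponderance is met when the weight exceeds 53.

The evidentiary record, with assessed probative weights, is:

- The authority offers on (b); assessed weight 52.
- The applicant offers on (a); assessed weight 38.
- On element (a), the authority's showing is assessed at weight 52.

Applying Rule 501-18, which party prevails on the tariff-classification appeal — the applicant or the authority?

authority

Stage 1 — burden on applicant; standard: a preponderance (weight exceeds 53).
    (a): 38 (authority's 52 disregarded) ≤ 53 [not met]
  The applicant does not carry Stage 1.
The authority prevails.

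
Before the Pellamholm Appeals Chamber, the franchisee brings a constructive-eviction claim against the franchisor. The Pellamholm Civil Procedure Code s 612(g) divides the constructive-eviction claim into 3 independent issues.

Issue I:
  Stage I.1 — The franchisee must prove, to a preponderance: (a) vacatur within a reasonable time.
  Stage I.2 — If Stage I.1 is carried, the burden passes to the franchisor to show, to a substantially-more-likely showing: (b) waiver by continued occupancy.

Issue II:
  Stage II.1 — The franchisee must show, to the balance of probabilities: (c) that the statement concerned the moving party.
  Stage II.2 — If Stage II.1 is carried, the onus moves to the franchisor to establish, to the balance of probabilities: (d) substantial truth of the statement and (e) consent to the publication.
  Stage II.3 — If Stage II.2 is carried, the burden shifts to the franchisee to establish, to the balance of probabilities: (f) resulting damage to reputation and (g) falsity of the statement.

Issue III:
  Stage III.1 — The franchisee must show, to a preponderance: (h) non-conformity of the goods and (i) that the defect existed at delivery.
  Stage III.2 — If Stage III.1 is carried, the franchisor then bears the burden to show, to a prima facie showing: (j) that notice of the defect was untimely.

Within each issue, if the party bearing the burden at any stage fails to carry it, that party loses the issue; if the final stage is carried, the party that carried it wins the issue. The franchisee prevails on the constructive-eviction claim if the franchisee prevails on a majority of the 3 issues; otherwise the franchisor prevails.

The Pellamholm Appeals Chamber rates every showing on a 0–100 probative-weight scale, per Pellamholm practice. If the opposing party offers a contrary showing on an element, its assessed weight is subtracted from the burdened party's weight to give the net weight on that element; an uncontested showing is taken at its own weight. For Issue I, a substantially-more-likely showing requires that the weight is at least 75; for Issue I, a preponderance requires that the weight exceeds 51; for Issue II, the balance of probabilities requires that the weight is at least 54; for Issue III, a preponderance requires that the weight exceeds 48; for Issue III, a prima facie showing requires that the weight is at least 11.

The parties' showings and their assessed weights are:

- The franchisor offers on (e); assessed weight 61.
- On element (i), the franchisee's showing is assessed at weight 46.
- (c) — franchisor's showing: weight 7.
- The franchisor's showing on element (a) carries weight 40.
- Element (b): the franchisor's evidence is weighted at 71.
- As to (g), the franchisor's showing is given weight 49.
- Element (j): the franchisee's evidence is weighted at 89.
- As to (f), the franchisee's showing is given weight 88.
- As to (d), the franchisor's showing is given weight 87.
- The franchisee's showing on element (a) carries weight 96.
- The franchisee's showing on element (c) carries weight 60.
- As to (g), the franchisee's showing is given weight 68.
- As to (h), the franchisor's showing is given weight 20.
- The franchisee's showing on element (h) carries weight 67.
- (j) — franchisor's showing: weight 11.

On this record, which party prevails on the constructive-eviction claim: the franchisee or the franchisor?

— Issue I —
Stage I.1 (franchisee, a preponderance, weight exceeds 51): (a) net 96−40=56 > 51 — meets.
  Stage I.1 is satisfied; the onus moves to the franchisor.
Stage I.2 (franchisor, a substantially-more-likely showing, weight is at least 75): (b) 71 < 75 — fails.
  The franchisor does not carry Stage I.2.
So the franchisee prevails on this issue.
— Issue II —
Stage II.1 — burden on franchisee; standard: the balance of probabilities (weight is at least 54).
    (c): 60 − 7 = 53 < 54 [not met]
  Stage II.1 not carried; the franchisee fails its burden.
The analysis ends at Stage II.1; the franchisor prevails on this issue.
— Issue III —
At Stage III.1 the franchisee must meet a preponderance (weight exceeds 48): on (h) the weight is 67 less the opposing 20 gives net 47, which does not exceed 48, so (h) does not meet the standard; on (i) the weight is 46, which does not exceed 48, so (i) does not meet the standard.
  Stage III.1 not carried; the franchisee fails its burden.
So the franchisor prevails on this issue.
Per-issue: Issue I → franchisee; Issue II → franchisor; Issue III → franchisor. The franchisee must prevail on a majority of issues; overall, the franchisor prevails.

franchisor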